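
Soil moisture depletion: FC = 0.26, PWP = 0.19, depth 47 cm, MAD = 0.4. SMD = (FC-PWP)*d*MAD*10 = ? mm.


SMD = (FC - PWP) * d * MAD * 10
SMD = (0.26 - 0.19) * 47 * 0.4 * 10
SMD = 0.0700 * 47 * 0.4 * 10

13.1600 mm


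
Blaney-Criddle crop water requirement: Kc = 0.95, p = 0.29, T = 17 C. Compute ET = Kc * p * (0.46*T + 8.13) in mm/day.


ET = Kc * p * (0.46*T + 8.13)
ET = 0.95 * 0.29 * (0.46*17 + 8.13)
ET = 0.95 * 0.29 * 15.9500

4.3942 mm/day


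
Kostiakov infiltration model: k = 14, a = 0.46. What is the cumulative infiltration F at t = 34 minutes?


F = k * t^a = 14 * 34^0.46
F = 14 * 5.063844

70.8938 mm


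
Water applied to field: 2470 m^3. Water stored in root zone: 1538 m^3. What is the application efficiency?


Ea = V_root / V_field * 100 = 1538 / 2470 * 100 = 62.2672%

62.2672 %


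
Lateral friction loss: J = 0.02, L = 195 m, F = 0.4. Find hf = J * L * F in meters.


hf = J * L * F = 0.02 * 195 * 0.4 = 1.5600 m

1.5600 m


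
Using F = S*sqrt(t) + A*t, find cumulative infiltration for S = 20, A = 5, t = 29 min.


F = S*sqrt(t) + A*t
F = 20*sqrt(29) + 5*29
F = 20*5.385165 + 145

252.7033 mm


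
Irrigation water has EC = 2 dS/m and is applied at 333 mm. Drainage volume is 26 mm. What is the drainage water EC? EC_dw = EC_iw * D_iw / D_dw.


EC_dw = EC_iw * D_iw / D_dw
EC_dw = 2 * 333 / 26
EC_dw = 666 / 26

25.6154 dS/m


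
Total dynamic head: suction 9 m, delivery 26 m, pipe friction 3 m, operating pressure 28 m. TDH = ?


TDH = Hs + Hd + hf + Hp = 9 + 26 + 3 + 28 = 66

66 m


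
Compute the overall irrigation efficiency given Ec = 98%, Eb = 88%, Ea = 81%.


Ec = 0.98, Eb = 0.88, Ea = 0.81
E = 0.98 * 0.88 * 0.81 * 100 = 69.8544%

69.8544 %


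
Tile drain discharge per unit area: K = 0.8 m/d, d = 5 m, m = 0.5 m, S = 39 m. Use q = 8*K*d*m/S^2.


q = 8*K*d*m/S^2
q = 8*0.8*5*0.5/39^2
q = 16.0000 / 1521

0.0105 m/d


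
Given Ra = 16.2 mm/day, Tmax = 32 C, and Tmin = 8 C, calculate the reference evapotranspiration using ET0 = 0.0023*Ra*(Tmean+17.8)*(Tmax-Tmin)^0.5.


Tmean = (Tmax + Tmin)/2 = (32 + 8)/2 = 20.0
ET0 = 0.0023 * 16.2 * (20.0 + 17.8) * sqrt(32 - 8)
ET0 = 0.0023 * 16.2 * 37.8 * 4.898979

6.8999 mm/day


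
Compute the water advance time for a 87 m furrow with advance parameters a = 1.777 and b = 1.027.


t = (L/a)^(1/b)
t = (87/1.777)^(1/1.027)
t = 48.958920^(1/1.027)

44.1983 min


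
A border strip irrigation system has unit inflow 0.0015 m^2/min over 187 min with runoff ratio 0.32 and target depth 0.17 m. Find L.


L = q*t/((1+r)*Z)
L = 0.0015*187/((1+0.32)*0.17)
L = 0.2805/0.2244

1.2500 m


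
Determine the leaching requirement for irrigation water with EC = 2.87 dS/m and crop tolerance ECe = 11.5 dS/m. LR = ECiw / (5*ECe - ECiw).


LR = ECiw / (5*ECe - ECiw)
LR = 2.87 / (5*11.5 - 2.87)
LR = 2.87 / 54.6300

0.0525


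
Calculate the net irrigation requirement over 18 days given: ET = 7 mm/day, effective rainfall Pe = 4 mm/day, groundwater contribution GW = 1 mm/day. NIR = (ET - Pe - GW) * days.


Daily deficit = ET - Pe - GW = 7 - 4 - 1 = 2 mm/day
NIR = 2 * 18 = 36 mm

36.0000 mm


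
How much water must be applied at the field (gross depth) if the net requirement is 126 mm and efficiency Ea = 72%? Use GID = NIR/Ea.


Ea = 72% = 0.72
GID = NIR / Ea = 126 / 0.72 = 175.0000 mm

175.0000 mm


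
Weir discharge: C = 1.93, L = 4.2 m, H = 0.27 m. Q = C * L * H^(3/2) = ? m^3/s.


Q = C * L * H^(3/2) = 1.93 * 4.2 * 0.27^1.5 = 1.93 * 4.2 * 0.140296

1.1372 m^3/s


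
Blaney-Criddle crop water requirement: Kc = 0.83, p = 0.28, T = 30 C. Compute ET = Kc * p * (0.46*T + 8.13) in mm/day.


ET = Kc * p * (0.46*T + 8.13)
ET = 0.83 * 0.28 * (0.46*30 + 8.13)
ET = 0.83 * 0.28 * 21.9300

5.0965 mm/day


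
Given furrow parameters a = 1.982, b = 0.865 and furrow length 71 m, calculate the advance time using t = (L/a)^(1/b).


t = (L/a)^(1/b)
t = (71/1.982)^(1/0.865)
t = 35.822402^(1/0.865)

62.6197 min


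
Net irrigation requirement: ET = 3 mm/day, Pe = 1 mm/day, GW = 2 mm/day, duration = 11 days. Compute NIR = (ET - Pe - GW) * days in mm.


Daily deficit = ET - Pe - GW = 3 - 1 - 2 = 0 mm/day
NIR = 0 * 11 = 0 mm

0 mm


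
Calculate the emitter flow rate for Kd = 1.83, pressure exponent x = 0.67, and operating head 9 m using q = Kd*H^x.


q = Kd * H^x = 1.83 * 9^0.67 = 1.83 * 4.358555

7.9762 L/h


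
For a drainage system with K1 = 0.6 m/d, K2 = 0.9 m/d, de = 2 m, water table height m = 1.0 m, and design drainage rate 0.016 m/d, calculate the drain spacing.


S^2 = 8*K2*de*m/q + 4*K1*m^2/q
S^2 = 8*0.9*2*1.0/0.016 + 4*0.6*1.0^2/0.016
S = sqrt(1050.0000)

32.4037 m


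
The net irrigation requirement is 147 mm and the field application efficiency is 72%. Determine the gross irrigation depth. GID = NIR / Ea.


Ea = 72% = 0.72
GID = NIR / Ea = 147 / 0.72 = 204.1667 mm

204.1667 mm


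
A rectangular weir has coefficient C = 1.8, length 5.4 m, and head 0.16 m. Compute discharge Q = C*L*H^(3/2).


Q = C * L * H^(3/2) = 1.8 * 5.4 * 0.16^1.5 = 1.8 * 5.4 * 0.064000

0.6221 m^3/s


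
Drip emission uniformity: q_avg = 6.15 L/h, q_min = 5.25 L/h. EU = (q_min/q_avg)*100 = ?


EU = (q_min/q_avg)*100 = (5.25/6.15)*100 = 85.3659%

85.3659 %


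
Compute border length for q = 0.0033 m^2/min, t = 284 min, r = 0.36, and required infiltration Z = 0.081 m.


L = q*t/((1+r)*Z)
L = 0.0033*284/((1+0.36)*0.081)
L = 0.9372/0.11016

8.5076 m


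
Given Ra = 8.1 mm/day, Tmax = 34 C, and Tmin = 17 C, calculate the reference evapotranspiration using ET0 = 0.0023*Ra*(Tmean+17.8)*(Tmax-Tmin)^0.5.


Tmean = (Tmax + Tmin)/2 = (34 + 17)/2 = 25.5
ET0 = 0.0023 * 8.1 * (25.5 + 17.8) * sqrt(34 - 17)
ET0 = 0.0023 * 8.1 * 43.3 * 4.123106

3.3260 mm/day


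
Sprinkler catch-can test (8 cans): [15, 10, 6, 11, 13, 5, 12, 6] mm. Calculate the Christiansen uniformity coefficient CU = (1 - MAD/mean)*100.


mean = 9.750000 mm
MAD = 3.062500 mm
CU = (1 - 3.062500/9.750000)*100

68.5897 %


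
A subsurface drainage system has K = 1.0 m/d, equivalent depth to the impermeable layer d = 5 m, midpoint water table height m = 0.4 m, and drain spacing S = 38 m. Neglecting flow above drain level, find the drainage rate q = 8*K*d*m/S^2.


q = 8*K*d*m/S^2
q = 8*1.0*5*0.4/38^2
q = 16.0000 / 1444

0.0111 m/d


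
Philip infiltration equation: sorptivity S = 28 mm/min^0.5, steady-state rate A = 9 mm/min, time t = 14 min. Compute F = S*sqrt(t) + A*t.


F = S*sqrt(t) + A*t
F = 28*sqrt(14) + 9*14
F = 28*3.741657 + 126

230.7664 mm


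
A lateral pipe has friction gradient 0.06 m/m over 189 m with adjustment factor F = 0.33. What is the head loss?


hf = J * L * F = 0.06 * 189 * 0.33 = 3.7422 m

3.7422 m


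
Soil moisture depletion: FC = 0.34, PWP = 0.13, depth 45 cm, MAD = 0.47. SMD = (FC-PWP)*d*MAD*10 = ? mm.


SMD = (FC - PWP) * d * MAD * 10
SMD = (0.34 - 0.13) * 45 * 0.47 * 10
SMD = 0.2100 * 45 * 0.47 * 10

44.4150 mm


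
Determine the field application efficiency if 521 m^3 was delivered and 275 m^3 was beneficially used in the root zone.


Ea = V_root / V_field * 100 = 275 / 521 * 100 = 52.7831%

52.7831 %


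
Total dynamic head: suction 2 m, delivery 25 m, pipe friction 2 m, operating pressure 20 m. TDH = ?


TDH = Hs + Hd + hf + Hp = 2 + 25 + 2 + 20 = 49

49 m


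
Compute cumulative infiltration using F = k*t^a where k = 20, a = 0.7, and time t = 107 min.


F = k * t^a = 20 * 107^0.7
F = 20 * 26.337142

526.7428 mm


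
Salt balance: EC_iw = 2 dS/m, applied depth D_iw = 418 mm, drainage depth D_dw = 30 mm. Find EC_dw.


EC_dw = EC_iw * D_iw / D_dw
EC_dw = 2 * 418 / 30
EC_dw = 836 / 30

27.8667 dS/m


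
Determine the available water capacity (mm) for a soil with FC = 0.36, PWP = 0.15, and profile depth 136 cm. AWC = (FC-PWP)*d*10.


AWC = (FC - PWP) * d * 10
AWC = (0.36 - 0.15) * 136 * 10
AWC = 0.2100 * 136 * 10

285.6000 mm


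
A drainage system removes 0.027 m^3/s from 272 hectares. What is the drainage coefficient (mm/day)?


DC = Q * 86400 / (A * 10000) * 1000
DC = 0.027 * 86400 / (272 * 10000) * 1000
DC = 2332800.0000 / 2720000

0.8576 mm/day


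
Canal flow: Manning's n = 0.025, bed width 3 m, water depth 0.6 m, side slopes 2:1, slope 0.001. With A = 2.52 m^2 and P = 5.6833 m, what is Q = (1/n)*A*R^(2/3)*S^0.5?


R = A/P = 2.52/5.6833 = 0.443404
Q = (1/0.025) * 2.52 * 0.443404^(2/3) * 0.001^0.5

1.8535 m^3/s


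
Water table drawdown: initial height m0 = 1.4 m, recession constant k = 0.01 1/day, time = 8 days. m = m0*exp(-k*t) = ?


m = m0 * exp(-k*t)
m = 1.4 * exp(-0.01 * 8)
m = 1.4 * exp(-0.0800)

1.2924 m


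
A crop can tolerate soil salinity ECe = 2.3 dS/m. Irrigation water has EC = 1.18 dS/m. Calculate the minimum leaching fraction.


LR = ECiw / (5*ECe - ECiw)
LR = 1.18 / (5*2.3 - 1.18)
LR = 1.18 / 10.3200

0.1143


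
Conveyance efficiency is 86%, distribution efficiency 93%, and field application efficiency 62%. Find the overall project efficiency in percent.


Ec = 0.86, Eb = 0.93, Ea = 0.62
E = 0.86 * 0.93 * 0.62 * 100 = 49.5876%

49.5876 %


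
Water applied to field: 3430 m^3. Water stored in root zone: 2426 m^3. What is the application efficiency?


Ea = V_root / V_field * 100 = 2426 / 3430 * 100 = 70.7289%

70.7289 %


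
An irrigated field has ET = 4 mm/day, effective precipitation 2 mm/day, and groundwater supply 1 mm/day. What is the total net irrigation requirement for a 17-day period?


Daily deficit = ET - Pe - GW = 4 - 2 - 1 = 1 mm/day
NIR = 1 * 17 = 17 mm

17.0000 mm


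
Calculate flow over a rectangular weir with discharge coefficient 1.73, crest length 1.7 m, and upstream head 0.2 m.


Q = C * L * H^(3/2) = 1.73 * 1.7 * 0.2^1.5 = 1.73 * 1.7 * 0.089443

0.2631 m^3/s


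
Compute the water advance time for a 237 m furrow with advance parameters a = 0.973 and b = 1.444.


t = (L/a)^(1/b)
t = (237/0.973)^(1/1.444)
t = 243.576567^(1/1.444)

44.9567 min


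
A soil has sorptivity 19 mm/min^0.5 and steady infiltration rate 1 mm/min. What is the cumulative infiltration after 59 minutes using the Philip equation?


F = S*sqrt(t) + A*t
F = 19*sqrt(59) + 1*59
F = 19*7.681146 + 59

204.9418 mm


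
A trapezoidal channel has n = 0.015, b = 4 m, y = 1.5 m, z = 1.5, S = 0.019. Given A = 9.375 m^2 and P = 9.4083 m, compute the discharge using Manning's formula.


R = A/P = 9.375/9.4083 = 0.996461
Q = (1/0.015) * 9.375 * 0.996461^(2/3) * 0.019^0.5

85.9469 m^3/s


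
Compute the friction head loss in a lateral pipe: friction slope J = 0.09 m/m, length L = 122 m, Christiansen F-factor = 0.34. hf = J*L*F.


hf = J * L * F = 0.09 * 122 * 0.34 = 3.7332 m

3.7332 m


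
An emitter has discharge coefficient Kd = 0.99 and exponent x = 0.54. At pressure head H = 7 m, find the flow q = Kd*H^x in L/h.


q = Kd * H^x = 0.99 * 7^0.54 = 0.99 * 2.859914

2.8313 L/h


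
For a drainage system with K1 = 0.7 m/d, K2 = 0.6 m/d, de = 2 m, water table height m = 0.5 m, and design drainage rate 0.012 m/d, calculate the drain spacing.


S^2 = 8*K2*de*m/q + 4*K1*m^2/q
S^2 = 8*0.6*2*0.5/0.012 + 4*0.7*0.5^2/0.012
S = sqrt(458.3333)

21.4087 m


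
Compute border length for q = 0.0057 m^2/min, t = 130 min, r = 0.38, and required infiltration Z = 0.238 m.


L = q*t/((1+r)*Z)
L = 0.0057*130/((1+0.38)*0.238)
L = 0.741/0.32844

2.2561 m


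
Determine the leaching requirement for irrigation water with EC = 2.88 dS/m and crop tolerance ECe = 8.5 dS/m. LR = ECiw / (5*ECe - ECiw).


LR = ECiw / (5*ECe - ECiw)
LR = 2.88 / (5*8.5 - 2.88)
LR = 2.88 / 39.6200

0.0727


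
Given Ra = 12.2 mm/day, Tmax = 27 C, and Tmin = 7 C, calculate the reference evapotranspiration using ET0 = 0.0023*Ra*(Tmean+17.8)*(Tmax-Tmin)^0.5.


Tmean = (Tmax + Tmin)/2 = (27 + 7)/2 = 17.0
ET0 = 0.0023 * 12.2 * (17.0 + 17.8) * sqrt(27 - 7)
ET0 = 0.0023 * 12.2 * 34.8 * 4.472136

4.3670 mm/day


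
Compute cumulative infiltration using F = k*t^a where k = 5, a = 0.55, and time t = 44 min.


F = k * t^a = 5 * 44^0.55
F = 5 * 8.014916

40.0746 mm


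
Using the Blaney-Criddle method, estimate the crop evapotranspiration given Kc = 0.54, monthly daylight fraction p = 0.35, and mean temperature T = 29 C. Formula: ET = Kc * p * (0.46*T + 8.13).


ET = Kc * p * (0.46*T + 8.13)
ET = 0.54 * 0.35 * (0.46*29 + 8.13)
ET = 0.54 * 0.35 * 21.4700

4.0578 mm/day


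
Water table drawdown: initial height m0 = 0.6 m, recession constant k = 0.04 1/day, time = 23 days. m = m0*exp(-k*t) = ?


m = m0 * exp(-k*t)
m = 0.6 * exp(-0.04 * 23)
m = 0.6 * exp(-0.9200)

0.2391 m


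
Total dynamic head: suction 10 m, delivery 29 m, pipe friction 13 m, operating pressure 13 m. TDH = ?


TDH = Hs + Hd + hf + Hp = 10 + 29 + 13 + 13 = 65

65 m


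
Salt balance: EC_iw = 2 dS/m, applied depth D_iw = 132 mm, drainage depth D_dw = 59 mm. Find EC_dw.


EC_dw = EC_iw * D_iw / D_dw
EC_dw = 2 * 132 / 59
EC_dw = 264 / 59

4.4746 dS/m


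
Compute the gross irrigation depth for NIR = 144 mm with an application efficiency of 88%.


Ea = 88% = 0.88
GID = NIR / Ea = 144 / 0.88 = 163.6364 mm

163.6364 mm


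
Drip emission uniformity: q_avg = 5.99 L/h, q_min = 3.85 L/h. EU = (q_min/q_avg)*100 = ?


EU = (q_min/q_avg)*100 = (3.85/5.99)*100 = 64.2738%

64.2738 %


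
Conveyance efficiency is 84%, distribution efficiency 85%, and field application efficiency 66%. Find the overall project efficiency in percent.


Ec = 0.84, Eb = 0.85, Ea = 0.66
E = 0.84 * 0.85 * 0.66 * 100 = 47.1240%

47.1240 %


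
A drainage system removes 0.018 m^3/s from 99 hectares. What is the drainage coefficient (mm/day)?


DC = Q * 86400 / (A * 10000) * 1000
DC = 0.018 * 86400 / (99 * 10000) * 1000
DC = 1555200.0000 / 990000

1.5709 mm/day


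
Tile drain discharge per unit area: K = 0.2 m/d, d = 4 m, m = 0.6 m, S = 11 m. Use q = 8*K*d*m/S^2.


q = 8*K*d*m/S^2
q = 8*0.2*4*0.6/11^2
q = 3.8400 / 121

0.0317 m/d


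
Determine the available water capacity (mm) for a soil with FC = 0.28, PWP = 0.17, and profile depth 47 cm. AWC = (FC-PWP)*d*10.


AWC = (FC - PWP) * d * 10
AWC = (0.28 - 0.17) * 47 * 10
AWC = 0.1100 * 47 * 10

51.7000 mm


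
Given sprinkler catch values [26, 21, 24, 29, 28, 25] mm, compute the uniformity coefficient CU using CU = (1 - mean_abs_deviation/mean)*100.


mean = 25.500000 mm
MAD = 2.166667 mm
CU = (1 - 2.166667/25.500000)*100

91.5033 %


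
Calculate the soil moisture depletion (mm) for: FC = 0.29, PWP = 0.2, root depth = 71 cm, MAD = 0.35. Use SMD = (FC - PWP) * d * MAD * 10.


SMD = (FC - PWP) * d * MAD * 10
SMD = (0.29 - 0.2) * 71 * 0.35 * 10
SMD = 0.0900 * 71 * 0.35 * 10

22.3650 mm


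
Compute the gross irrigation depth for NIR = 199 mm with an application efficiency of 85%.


Ea = 85% = 0.85
GID = NIR / Ea = 199 / 0.85 = 234.1176 mm

234.1176 mm


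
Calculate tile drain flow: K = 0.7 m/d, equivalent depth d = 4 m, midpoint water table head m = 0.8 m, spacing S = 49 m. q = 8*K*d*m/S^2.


q = 8*K*d*m/S^2
q = 8*0.7*4*0.8/49^2
q = 17.9200 / 2401

0.0075 m/d


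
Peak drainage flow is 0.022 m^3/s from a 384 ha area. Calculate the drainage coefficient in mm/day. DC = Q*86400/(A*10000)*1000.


DC = Q * 86400 / (A * 10000) * 1000
DC = 0.022 * 86400 / (384 * 10000) * 1000
DC = 1900800.0000 / 3840000

0.4950 mm/day


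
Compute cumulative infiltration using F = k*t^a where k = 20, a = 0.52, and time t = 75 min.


F = k * t^a = 20 * 75^0.52
F = 20 * 9.441301

188.8260 mm


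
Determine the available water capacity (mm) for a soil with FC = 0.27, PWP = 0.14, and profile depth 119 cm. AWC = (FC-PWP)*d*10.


AWC = (FC - PWP) * d * 10
AWC = (0.27 - 0.14) * 119 * 10
AWC = 0.1300 * 119 * 10

154.7000 mm


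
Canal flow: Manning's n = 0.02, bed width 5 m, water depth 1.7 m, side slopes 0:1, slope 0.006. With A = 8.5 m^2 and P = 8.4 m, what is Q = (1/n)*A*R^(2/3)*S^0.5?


R = A/P = 8.5/8.4 = 1.011905
Q = (1/0.02) * 8.5 * 1.011905^(2/3) * 0.006^0.5

33.1811 m^3/s


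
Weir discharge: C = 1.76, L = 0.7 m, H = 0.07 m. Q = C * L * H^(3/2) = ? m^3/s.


Q = C * L * H^(3/2) = 1.76 * 0.7 * 0.07^1.5 = 1.76 * 0.7 * 0.018520

0.0228 m^3/s


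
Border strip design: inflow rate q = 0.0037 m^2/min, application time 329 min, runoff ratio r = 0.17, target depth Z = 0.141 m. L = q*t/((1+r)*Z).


L = q*t/((1+r)*Z)
L = 0.0037*329/((1+0.17)*0.141)
L = 1.2173/0.16497

7.3789 m


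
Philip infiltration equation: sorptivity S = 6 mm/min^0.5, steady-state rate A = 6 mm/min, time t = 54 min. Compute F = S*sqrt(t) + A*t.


F = S*sqrt(t) + A*t
F = 6*sqrt(54) + 6*54
F = 6*7.348469 + 324

368.0908 mm


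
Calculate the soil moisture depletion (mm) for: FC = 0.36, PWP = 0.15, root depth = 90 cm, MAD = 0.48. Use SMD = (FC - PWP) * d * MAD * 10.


SMD = (FC - PWP) * d * MAD * 10
SMD = (0.36 - 0.15) * 90 * 0.48 * 10
SMD = 0.2100 * 90 * 0.48 * 10

90.7200 mm


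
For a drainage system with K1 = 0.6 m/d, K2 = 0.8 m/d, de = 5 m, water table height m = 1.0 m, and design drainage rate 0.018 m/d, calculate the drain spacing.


S^2 = 8*K2*de*m/q + 4*K1*m^2/q
S^2 = 8*0.8*5*1.0/0.018 + 4*0.6*1.0^2/0.018
S = sqrt(1911.1111)

43.7163 m


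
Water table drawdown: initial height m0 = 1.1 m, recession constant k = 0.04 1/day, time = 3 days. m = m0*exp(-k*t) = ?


m = m0 * exp(-k*t)
m = 1.1 * exp(-0.04 * 3)
m = 1.1 * exp(-0.1200)

0.9756 m


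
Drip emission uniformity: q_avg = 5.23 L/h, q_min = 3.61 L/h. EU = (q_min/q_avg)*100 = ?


EU = (q_min/q_avg)*100 = (3.61/5.23)*100 = 69.0249%

69.0249 %


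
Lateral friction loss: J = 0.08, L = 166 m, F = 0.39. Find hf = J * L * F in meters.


hf = J * L * F = 0.08 * 166 * 0.39 = 5.1792 m

5.1792 m


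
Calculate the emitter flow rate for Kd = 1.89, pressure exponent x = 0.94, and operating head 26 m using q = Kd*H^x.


q = Kd * H^x = 1.89 * 26^0.94 = 1.89 * 21.383311

40.4145 L/h


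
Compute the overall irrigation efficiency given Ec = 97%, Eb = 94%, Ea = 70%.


Ec = 0.97, Eb = 0.94, Ea = 0.7
E = 0.97 * 0.94 * 0.7 * 100 = 63.8260%

63.8260 %


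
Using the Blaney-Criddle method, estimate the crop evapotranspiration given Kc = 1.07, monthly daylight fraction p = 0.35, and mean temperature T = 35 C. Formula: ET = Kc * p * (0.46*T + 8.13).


ET = Kc * p * (0.46*T + 8.13)
ET = 1.07 * 0.35 * (0.46*35 + 8.13)
ET = 1.07 * 0.35 * 24.2300

9.0741 mm/day


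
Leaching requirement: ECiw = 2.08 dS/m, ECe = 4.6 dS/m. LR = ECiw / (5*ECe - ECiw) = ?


LR = ECiw / (5*ECe - ECiw)
LR = 2.08 / (5*4.6 - 2.08)
LR = 2.08 / 20.9200

0.0994


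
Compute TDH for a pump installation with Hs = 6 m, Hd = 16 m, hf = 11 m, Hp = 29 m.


TDH = Hs + Hd + hf + Hp = 6 + 16 + 11 + 29 = 62

62 m


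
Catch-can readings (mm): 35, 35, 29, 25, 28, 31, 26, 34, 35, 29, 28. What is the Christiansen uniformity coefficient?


mean = 30.454545 mm
MAD = 3.223140 mm
CU = (1 - 3.223140/30.454545)*100

89.4166 %


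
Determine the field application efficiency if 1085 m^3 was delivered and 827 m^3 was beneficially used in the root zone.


Ea = V_root / V_field * 100 = 827 / 1085 * 100 = 76.2212%

76.2212 %


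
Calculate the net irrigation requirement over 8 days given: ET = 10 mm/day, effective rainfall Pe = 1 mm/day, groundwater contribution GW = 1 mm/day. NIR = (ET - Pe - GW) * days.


Daily deficit = ET - Pe - GW = 10 - 1 - 1 = 8 mm/day
NIR = 8 * 8 = 64 mm

64.0000 mm


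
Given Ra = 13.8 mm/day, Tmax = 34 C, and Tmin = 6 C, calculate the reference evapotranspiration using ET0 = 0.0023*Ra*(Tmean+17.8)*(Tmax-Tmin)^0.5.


Tmean = (Tmax + Tmin)/2 = (34 + 6)/2 = 20.0
ET0 = 0.0023 * 13.8 * (20.0 + 17.8) * sqrt(34 - 6)
ET0 = 0.0023 * 13.8 * 37.8 * 5.291503

6.3486 mm/day


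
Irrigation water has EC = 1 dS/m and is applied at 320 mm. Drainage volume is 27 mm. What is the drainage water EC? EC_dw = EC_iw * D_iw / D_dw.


EC_dw = EC_iw * D_iw / D_dw
EC_dw = 1 * 320 / 27
EC_dw = 320 / 27

11.8519 dS/m


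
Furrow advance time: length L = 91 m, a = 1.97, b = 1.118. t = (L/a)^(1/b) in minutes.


t = (L/a)^(1/b)
t = (91/1.97)^(1/1.118)
t = 46.192893^(1/1.118)

30.8238 min


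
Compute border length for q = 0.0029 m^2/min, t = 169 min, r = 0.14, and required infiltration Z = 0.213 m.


L = q*t/((1+r)*Z)
L = 0.0029*169/((1+0.14)*0.213)
L = 0.4901/0.24282

2.0184 m


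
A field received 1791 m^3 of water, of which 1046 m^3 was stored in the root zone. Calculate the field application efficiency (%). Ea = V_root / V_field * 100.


Ea = V_root / V_field * 100 = 1046 / 1791 * 100 = 58.4031%

58.4031 %


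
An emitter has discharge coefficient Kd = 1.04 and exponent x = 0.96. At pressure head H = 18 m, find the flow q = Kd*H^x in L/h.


q = Kd * H^x = 1.04 * 18^0.96 = 1.04 * 16.034728

16.6761 L/h


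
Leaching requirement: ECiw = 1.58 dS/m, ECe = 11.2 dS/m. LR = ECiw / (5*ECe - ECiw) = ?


LR = ECiw / (5*ECe - ECiw)
LR = 1.58 / (5*11.2 - 1.58)
LR = 1.58 / 54.4200

0.0290


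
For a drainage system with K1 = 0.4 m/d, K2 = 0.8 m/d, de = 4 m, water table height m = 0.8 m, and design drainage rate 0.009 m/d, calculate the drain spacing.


S^2 = 8*K2*de*m/q + 4*K1*m^2/q
S^2 = 8*0.8*4*0.8/0.009 + 4*0.4*0.8^2/0.009
S = sqrt(2389.3333)

48.8808 m


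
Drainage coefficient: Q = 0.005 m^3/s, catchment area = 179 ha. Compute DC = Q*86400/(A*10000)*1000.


DC = Q * 86400 / (A * 10000) * 1000
DC = 0.005 * 86400 / (179 * 10000) * 1000
DC = 432000.0000 / 1790000

0.2413 mm/day


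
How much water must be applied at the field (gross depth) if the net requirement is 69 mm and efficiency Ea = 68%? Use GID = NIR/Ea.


Ea = 68% = 0.68
GID = NIR / Ea = 69 / 0.68 = 101.4706 mm

101.4706 mm


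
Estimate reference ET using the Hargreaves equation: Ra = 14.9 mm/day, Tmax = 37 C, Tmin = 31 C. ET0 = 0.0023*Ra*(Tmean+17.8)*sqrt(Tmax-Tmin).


Tmean = (Tmax + Tmin)/2 = (37 + 31)/2 = 34.0
ET0 = 0.0023 * 14.9 * (34.0 + 17.8) * sqrt(37 - 31)
ET0 = 0.0023 * 14.9 * 51.8 * 2.449490

4.3483 mm/day


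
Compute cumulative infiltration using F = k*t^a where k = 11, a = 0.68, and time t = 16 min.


F = k * t^a = 11 * 16^0.68
F = 11 * 6.588728

72.4760 mm


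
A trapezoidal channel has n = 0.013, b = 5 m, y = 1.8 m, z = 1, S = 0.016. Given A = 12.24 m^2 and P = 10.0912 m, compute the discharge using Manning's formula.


R = A/P = 12.24/10.0912 = 1.212938
Q = (1/0.013) * 12.24 * 1.212938^(2/3) * 0.016^0.5

135.4536 m^3/s


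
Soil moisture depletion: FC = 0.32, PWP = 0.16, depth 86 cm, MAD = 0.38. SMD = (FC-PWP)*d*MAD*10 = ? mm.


SMD = (FC - PWP) * d * MAD * 10
SMD = (0.32 - 0.16) * 86 * 0.38 * 10
SMD = 0.1600 * 86 * 0.38 * 10

52.2880 mm


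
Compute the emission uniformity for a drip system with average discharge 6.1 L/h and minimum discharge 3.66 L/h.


EU = (q_min/q_avg)*100 = (3.66/6.1)*100 = 60.0000%

60.0000 %


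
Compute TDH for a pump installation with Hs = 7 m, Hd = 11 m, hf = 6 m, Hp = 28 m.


TDH = Hs + Hd + hf + Hp = 7 + 11 + 6 + 28 = 52

52 m


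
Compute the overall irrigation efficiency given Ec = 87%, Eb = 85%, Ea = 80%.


Ec = 0.87, Eb = 0.85, Ea = 0.8
E = 0.87 * 0.85 * 0.8 * 100 = 59.1600%

59.1600 %


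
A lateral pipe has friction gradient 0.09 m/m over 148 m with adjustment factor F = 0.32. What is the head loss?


hf = J * L * F = 0.09 * 148 * 0.32 = 4.2624 m

4.2624 m


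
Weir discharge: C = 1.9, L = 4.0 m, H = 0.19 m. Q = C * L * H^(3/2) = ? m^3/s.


Q = C * L * H^(3/2) = 1.9 * 4.0 * 0.19^1.5 = 1.9 * 4.0 * 0.082819

0.6294 m^3/s


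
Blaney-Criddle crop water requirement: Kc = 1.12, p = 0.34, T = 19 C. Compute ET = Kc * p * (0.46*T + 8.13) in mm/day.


ET = Kc * p * (0.46*T + 8.13)
ET = 1.12 * 0.34 * (0.46*19 + 8.13)
ET = 1.12 * 0.34 * 16.8700

6.4241 mm/day


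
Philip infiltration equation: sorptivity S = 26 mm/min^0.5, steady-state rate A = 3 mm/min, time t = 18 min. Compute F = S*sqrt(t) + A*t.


F = S*sqrt(t) + A*t
F = 26*sqrt(18) + 3*18
F = 26*4.242641 + 54

164.3087 mm


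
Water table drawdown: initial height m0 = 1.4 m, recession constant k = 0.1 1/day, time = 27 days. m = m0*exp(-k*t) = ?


m = m0 * exp(-k*t)
m = 1.4 * exp(-0.1 * 27)
m = 1.4 * exp(-2.7000)

0.0941 m


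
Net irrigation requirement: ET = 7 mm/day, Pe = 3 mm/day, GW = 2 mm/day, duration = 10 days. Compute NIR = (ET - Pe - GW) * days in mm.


Daily deficit = ET - Pe - GW = 7 - 3 - 2 = 2 mm/day
NIR = 2 * 10 = 20 mm

20.0000 mm


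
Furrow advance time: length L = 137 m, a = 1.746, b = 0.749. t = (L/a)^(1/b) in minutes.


t = (L/a)^(1/b)
t = (137/1.746)^(1/0.749)
t = 78.465063^(1/0.749)

338.5384 min


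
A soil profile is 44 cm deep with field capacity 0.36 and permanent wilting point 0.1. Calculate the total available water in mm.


AWC = (FC - PWP) * d * 10
AWC = (0.36 - 0.1) * 44 * 10
AWC = 0.2600 * 44 * 10

114.4000 mm


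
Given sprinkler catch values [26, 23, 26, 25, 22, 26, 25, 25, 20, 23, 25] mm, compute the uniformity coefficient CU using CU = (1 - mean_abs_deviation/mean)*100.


mean = 24.181818 mm
MAD = 1.586777 mm
CU = (1 - 1.586777/24.181818)*100

93.4381 %


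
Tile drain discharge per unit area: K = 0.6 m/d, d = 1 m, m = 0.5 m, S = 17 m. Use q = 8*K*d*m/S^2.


q = 8*K*d*m/S^2
q = 8*0.6*1*0.5/17^2
q = 2.4000 / 289

0.0083 m/d


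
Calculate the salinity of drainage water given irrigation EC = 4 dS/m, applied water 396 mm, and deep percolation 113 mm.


EC_dw = EC_iw * D_iw / D_dw
EC_dw = 4 * 396 / 113
EC_dw = 1584 / 113

14.0177 dS/m


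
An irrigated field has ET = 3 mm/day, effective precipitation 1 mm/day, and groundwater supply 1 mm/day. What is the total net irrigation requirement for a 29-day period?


Daily deficit = ET - Pe - GW = 3 - 1 - 1 = 1 mm/day
NIR = 1 * 29 = 29 mm

29.0000 mm


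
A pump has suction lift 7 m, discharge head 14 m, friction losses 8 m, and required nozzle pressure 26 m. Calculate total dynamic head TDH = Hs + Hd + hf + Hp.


TDH = Hs + Hd + hf + Hp = 7 + 14 + 8 + 26 = 55

55 m


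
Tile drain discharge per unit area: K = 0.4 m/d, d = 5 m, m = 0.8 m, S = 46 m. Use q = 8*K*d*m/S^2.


q = 8*K*d*m/S^2
q = 8*0.4*5*0.8/46^2
q = 12.8000 / 2116

0.0060 m/d


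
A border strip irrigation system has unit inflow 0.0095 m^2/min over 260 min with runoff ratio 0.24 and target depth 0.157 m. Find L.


L = q*t/((1+r)*Z)
L = 0.0095*260/((1+0.24)*0.157)
L = 2.47/0.19468

12.6875 m


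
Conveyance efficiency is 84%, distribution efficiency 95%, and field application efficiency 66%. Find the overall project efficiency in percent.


Ec = 0.84, Eb = 0.95, Ea = 0.66
E = 0.84 * 0.95 * 0.66 * 100 = 52.6680%

52.6680 %


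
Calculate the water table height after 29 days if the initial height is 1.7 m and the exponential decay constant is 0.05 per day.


m = m0 * exp(-k*t)
m = 1.7 * exp(-0.05 * 29)
m = 1.7 * exp(-1.4500)

0.3988 m


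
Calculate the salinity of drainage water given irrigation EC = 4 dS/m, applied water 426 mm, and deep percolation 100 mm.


EC_dw = EC_iw * D_iw / D_dw
EC_dw = 4 * 426 / 100
EC_dw = 1704 / 100

17.0400 dS/m


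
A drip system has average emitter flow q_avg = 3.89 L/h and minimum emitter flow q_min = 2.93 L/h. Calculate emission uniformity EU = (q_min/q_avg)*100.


EU = (q_min/q_avg)*100 = (2.93/3.89)*100 = 75.3213%

75.3213 %


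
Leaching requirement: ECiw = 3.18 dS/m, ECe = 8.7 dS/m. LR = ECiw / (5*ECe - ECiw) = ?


LR = ECiw / (5*ECe - ECiw)
LR = 3.18 / (5*8.7 - 3.18)
LR = 3.18 / 40.3200

0.0789


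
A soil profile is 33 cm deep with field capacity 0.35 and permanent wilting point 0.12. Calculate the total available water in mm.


AWC = (FC - PWP) * d * 10
AWC = (0.35 - 0.12) * 33 * 10
AWC = 0.2300 * 33 * 10

75.9000 mm


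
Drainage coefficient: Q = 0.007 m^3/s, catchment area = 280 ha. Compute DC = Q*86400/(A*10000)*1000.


DC = Q * 86400 / (A * 10000) * 1000
DC = 0.007 * 86400 / (280 * 10000) * 1000
DC = 604800.0000 / 2800000

0.2160 mm/day


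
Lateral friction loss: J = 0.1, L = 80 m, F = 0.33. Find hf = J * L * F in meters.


hf = J * L * F = 0.1 * 80 * 0.33 = 2.6400 m

2.6400 m


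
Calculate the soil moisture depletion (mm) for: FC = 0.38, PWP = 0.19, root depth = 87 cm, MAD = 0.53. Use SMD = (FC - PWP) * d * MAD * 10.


SMD = (FC - PWP) * d * MAD * 10
SMD = (0.38 - 0.19) * 87 * 0.53 * 10
SMD = 0.1900 * 87 * 0.53 * 10

87.6090 mm


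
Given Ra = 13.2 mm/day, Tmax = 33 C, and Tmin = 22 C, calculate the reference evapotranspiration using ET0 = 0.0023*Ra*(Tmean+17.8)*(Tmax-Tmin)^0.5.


Tmean = (Tmax + Tmin)/2 = (33 + 22)/2 = 27.5
ET0 = 0.0023 * 13.2 * (27.5 + 17.8) * sqrt(33 - 22)
ET0 = 0.0023 * 13.2 * 45.3 * 3.316625

4.5614 mm/day


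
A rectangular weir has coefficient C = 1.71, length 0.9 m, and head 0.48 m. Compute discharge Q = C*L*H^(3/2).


Q = C * L * H^(3/2) = 1.71 * 0.9 * 0.48^1.5 = 1.71 * 0.9 * 0.332554

0.5118 m^3/s


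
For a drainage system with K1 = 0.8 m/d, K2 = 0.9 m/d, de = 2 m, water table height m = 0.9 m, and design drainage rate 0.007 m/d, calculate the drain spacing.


S^2 = 8*K2*de*m/q + 4*K1*m^2/q
S^2 = 8*0.9*2*0.9/0.007 + 4*0.8*0.9^2/0.007
S = sqrt(2221.7143)

47.1351 m


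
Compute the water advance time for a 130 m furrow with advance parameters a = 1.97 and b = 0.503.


t = (L/a)^(1/b)
t = (130/1.97)^(1/0.503)
t = 65.989848^(1/0.503)

4142.3878 min


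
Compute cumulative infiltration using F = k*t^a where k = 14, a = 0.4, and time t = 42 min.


F = k * t^a = 14 * 42^0.4
F = 14 * 4.459639

62.4349 mm


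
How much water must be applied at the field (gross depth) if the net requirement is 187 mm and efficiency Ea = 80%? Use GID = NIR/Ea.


Ea = 80% = 0.8
GID = NIR / Ea = 187 / 0.8 = 233.7500 mm

233.7500 mm


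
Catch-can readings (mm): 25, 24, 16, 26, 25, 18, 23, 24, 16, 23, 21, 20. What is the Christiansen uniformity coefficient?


mean = 21.750000 mm
MAD = 2.958333 mm
CU = (1 - 2.958333/21.750000)*100

86.3985 %


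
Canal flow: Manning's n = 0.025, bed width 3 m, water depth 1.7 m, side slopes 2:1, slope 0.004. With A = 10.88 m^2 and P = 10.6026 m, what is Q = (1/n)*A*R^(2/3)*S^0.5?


R = A/P = 10.88/10.6026 = 1.026163
Q = (1/0.025) * 10.88 * 1.026163^(2/3) * 0.004^0.5

28.0025 m^3/s


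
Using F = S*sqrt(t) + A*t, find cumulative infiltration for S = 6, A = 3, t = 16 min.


F = S*sqrt(t) + A*t
F = 6*sqrt(16) + 3*16
F = 6*4.000000 + 48

72.0000 mm


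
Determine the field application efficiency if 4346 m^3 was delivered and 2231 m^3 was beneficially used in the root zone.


Ea = V_root / V_field * 100 = 2231 / 4346 * 100 = 51.3346%

51.3346 %


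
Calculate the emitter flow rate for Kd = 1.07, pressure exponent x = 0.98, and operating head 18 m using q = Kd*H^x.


q = Kd * H^x = 1.07 * 18^0.98 = 1.07 * 16.988970

18.1782 L/h


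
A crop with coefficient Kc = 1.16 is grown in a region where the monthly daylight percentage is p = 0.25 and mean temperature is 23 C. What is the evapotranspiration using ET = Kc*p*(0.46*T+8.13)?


ET = Kc * p * (0.46*T + 8.13)
ET = 1.16 * 0.25 * (0.46*23 + 8.13)
ET = 1.16 * 0.25 * 18.7100

5.4259 mm/day


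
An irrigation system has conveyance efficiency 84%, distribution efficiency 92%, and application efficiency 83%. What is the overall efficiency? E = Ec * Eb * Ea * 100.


Ec = 0.84, Eb = 0.92, Ea = 0.83
E = 0.84 * 0.92 * 0.83 * 100 = 64.1424%

64.1424 %


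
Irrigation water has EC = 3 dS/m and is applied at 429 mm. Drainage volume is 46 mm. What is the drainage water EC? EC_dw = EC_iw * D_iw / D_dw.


EC_dw = EC_iw * D_iw / D_dw
EC_dw = 3 * 429 / 46
EC_dw = 1287 / 46

27.9783 dS/m


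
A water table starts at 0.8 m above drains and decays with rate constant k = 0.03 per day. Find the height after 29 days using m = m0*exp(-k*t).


m = m0 * exp(-k*t)
m = 0.8 * exp(-0.03 * 29)
m = 0.8 * exp(-0.8700)

0.3352 m


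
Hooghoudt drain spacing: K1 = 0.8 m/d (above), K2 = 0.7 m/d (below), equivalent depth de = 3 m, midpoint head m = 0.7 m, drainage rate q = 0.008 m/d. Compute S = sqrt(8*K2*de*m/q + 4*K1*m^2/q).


S^2 = 8*K2*de*m/q + 4*K1*m^2/q
S^2 = 8*0.7*3*0.7/0.008 + 4*0.8*0.7^2/0.008
S = sqrt(1666.0000)

40.8167 m


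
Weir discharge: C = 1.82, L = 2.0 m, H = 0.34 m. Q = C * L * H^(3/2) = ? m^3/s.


Q = C * L * H^(3/2) = 1.82 * 2.0 * 0.34^1.5 = 1.82 * 2.0 * 0.198252

0.7216 m^3/s


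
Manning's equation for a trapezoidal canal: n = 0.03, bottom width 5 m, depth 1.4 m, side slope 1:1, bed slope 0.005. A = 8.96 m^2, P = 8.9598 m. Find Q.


R = A/P = 8.96/8.9598 = 1.000022
Q = (1/0.03) * 8.96 * 1.000022^(2/3) * 0.005^0.5

21.1192 m^3/s


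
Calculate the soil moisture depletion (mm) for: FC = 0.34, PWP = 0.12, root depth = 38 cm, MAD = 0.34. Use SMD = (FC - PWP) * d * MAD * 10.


SMD = (FC - PWP) * d * MAD * 10
SMD = (0.34 - 0.12) * 38 * 0.34 * 10
SMD = 0.2200 * 38 * 0.34 * 10

28.4240 mm


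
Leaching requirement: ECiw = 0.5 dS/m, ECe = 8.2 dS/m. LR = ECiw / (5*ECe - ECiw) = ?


LR = ECiw / (5*ECe - ECiw)
LR = 0.5 / (5*8.2 - 0.5)
LR = 0.5 / 40.5000

0.0123


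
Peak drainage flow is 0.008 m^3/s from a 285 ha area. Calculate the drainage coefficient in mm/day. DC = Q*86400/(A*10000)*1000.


DC = Q * 86400 / (A * 10000) * 1000
DC = 0.008 * 86400 / (285 * 10000) * 1000
DC = 691200.0000 / 2850000

0.2425 mm/day


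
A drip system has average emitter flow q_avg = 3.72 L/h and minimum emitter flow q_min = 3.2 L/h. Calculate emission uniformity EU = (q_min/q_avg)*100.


EU = (q_min/q_avg)*100 = (3.2/3.72)*100 = 86.0215%

86.0215 %


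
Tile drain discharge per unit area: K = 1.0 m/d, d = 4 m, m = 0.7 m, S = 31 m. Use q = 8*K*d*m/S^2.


q = 8*K*d*m/S^2
q = 8*1.0*4*0.7/31^2
q = 22.4000 / 961

0.0233 m/d


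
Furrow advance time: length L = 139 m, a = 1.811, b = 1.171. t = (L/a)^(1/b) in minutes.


t = (L/a)^(1/b)
t = (139/1.811)^(1/1.171)
t = 76.753175^(1/1.171)

40.7209 min


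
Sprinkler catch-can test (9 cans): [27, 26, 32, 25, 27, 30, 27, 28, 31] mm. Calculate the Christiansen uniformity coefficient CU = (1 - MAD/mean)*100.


mean = 28.111111 mm
MAD = 1.925926 mm
CU = (1 - 1.925926/28.111111)*100

93.1489 %


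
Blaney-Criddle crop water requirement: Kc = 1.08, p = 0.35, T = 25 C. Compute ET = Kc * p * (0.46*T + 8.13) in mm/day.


ET = Kc * p * (0.46*T + 8.13)
ET = 1.08 * 0.35 * (0.46*25 + 8.13)
ET = 1.08 * 0.35 * 19.6300

7.4201 mm/day


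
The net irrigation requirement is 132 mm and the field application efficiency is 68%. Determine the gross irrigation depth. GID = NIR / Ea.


Ea = 68% = 0.68
GID = NIR / Ea = 132 / 0.68 = 194.1176 mm

194.1176 mm


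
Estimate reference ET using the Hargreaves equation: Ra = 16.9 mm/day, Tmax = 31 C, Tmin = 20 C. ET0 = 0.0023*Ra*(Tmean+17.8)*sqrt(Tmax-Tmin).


Tmean = (Tmax + Tmin)/2 = (31 + 20)/2 = 25.5
ET0 = 0.0023 * 16.9 * (25.5 + 17.8) * sqrt(31 - 20)
ET0 = 0.0023 * 16.9 * 43.3 * 3.316625

5.5821 mm/day


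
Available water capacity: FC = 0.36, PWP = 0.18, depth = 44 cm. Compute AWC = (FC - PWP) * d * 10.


AWC = (FC - PWP) * d * 10
AWC = (0.36 - 0.18) * 44 * 10
AWC = 0.1800 * 44 * 10

79.2000 mm


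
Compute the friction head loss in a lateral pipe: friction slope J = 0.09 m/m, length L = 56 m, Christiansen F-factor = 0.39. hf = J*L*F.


hf = J * L * F = 0.09 * 56 * 0.39 = 1.9656 m

1.9656 m


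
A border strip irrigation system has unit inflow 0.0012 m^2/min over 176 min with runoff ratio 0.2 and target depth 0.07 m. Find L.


L = q*t/((1+r)*Z)
L = 0.0012*176/((1+0.2)*0.07)
L = 0.2112/0.084

2.5143 m


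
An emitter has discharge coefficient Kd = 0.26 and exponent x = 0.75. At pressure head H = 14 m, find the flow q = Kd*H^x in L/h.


q = Kd * H^x = 0.26 * 14^0.75 = 0.26 * 7.237624

1.8818 L/h


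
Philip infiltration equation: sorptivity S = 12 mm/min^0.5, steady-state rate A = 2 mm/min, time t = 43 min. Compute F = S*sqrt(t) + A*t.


F = S*sqrt(t) + A*t
F = 12*sqrt(43) + 2*43
F = 12*6.557439 + 86

164.6893 mm


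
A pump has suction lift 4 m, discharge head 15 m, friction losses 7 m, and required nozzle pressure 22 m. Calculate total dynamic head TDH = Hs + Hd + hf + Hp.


TDH = Hs + Hd + hf + Hp = 4 + 15 + 7 + 22 = 48

48 m


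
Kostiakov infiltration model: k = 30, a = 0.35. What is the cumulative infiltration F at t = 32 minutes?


F = k * t^a = 30 * 32^0.35
F = 30 * 3.363586

100.9076 mm


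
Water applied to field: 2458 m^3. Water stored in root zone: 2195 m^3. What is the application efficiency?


Ea = V_root / V_field * 100 = 2195 / 2458 * 100 = 89.3002%

89.3002 %


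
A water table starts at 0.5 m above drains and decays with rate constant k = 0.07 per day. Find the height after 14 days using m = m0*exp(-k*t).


m = m0 * exp(-k*t)
m = 0.5 * exp(-0.07 * 14)
m = 0.5 * exp(-0.9800)

0.1877 m


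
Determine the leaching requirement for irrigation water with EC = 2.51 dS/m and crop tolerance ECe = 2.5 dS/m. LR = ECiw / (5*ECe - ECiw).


LR = ECiw / (5*ECe - ECiw)
LR = 2.51 / (5*2.5 - 2.51)
LR = 2.51 / 9.9900

0.2513


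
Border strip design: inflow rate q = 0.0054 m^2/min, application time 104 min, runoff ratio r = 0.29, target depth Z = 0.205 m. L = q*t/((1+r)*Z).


L = q*t/((1+r)*Z)
L = 0.0054*104/((1+0.29)*0.205)
L = 0.5616/0.26445

2.1237 m


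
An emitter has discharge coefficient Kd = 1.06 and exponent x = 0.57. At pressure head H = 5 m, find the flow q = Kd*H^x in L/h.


q = Kd * H^x = 1.06 * 5^0.57 = 1.06 * 2.502724

2.6529 L/h


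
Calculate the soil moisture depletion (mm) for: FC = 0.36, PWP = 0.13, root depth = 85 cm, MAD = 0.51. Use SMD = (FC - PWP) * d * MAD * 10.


SMD = (FC - PWP) * d * MAD * 10
SMD = (0.36 - 0.13) * 85 * 0.51 * 10
SMD = 0.2300 * 85 * 0.51 * 10

99.7050 mm


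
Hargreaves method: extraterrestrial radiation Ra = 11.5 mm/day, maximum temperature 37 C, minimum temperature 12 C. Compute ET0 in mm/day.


Tmean = (Tmax + Tmin)/2 = (37 + 12)/2 = 24.5
ET0 = 0.0023 * 11.5 * (24.5 + 17.8) * sqrt(37 - 12)
ET0 = 0.0023 * 11.5 * 42.3 * 5.000000

5.5942 mm/day


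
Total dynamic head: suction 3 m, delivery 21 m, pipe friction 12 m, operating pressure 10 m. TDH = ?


TDH = Hs + Hd + hf + Hp = 3 + 21 + 12 + 10 = 46

46 m


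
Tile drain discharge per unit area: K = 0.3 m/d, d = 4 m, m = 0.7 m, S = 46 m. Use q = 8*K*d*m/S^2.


q = 8*K*d*m/S^2
q = 8*0.3*4*0.7/46^2
q = 6.7200 / 2116

0.0032 m/d


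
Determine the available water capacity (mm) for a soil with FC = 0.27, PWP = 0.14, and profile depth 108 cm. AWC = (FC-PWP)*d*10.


AWC = (FC - PWP) * d * 10
AWC = (0.27 - 0.14) * 108 * 10
AWC = 0.1300 * 108 * 10

140.4000 mm


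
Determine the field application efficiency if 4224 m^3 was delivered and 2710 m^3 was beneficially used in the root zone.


Ea = V_root / V_field * 100 = 2710 / 4224 * 100 = 64.1572%

64.1572 %


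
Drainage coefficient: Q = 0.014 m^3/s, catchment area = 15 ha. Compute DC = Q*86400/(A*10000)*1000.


DC = Q * 86400 / (A * 10000) * 1000
DC = 0.014 * 86400 / (15 * 10000) * 1000
DC = 1209600.0000 / 150000

8.0640 mm/day


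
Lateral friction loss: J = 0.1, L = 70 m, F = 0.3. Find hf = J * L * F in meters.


hf = J * L * F = 0.1 * 70 * 0.3 = 2.1000 m

2.1000 m


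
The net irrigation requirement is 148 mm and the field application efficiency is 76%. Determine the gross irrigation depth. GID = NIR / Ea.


Ea = 76% = 0.76
GID = NIR / Ea = 148 / 0.76 = 194.7368 mm

194.7368 mm


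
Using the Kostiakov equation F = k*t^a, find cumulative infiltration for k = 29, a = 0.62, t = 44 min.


F = k * t^a = 29 * 44^0.62
F = 29 * 10.445775

302.9275 mm


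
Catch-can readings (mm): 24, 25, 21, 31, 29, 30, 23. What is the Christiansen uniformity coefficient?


mean = 26.142857 mm
MAD = 3.306122 mm
CU = (1 - 3.306122/26.142857)*100

87.3536 %
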